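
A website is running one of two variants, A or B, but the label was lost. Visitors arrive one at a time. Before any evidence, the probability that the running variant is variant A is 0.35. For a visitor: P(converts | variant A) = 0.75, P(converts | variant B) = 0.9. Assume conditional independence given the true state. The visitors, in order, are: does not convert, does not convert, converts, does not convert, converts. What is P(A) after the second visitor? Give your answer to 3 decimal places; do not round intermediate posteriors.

Apply Bayes' rule sequentially, carrying P(A) forward.
After 'does not convert': P(A) = 0.25·0.3500 / (0.25·0.3500 + 0.1·0.6500) ≈ 0.5738
After 'does not convert': P(A) = 0.25·0.5738 / (0.25·0.5738 + 0.1·0.4262) ≈ 0.7709

0.771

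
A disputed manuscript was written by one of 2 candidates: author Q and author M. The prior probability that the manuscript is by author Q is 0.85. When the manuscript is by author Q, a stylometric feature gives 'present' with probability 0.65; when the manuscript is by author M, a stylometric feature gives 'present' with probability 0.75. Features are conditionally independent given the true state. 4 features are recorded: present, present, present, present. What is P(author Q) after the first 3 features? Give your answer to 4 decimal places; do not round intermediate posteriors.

0.7867

After 'present': P(author Q) = 0.65·0.8500 / (0.65·0.8500 + 0.75·0.1500) ≈ 0.8308
After 'present': P(author Q) = 0.65·0.8308 / (0.65·0.8308 + 0.75·0.1692) ≈ 0.8098
After 'present': P(author Q) = 0.65·0.8098 / (0.65·0.8098 + 0.75·0.1902) ≈ 0.7867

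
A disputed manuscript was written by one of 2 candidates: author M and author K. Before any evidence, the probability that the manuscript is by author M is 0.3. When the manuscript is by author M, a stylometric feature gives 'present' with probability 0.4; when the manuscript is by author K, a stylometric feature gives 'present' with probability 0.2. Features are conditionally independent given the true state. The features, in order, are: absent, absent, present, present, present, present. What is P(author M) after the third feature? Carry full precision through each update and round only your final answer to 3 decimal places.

Each posterior becomes the prior for the next update.
After 'absent': P(author M) = 0.6·0.3000 / (0.6·0.3000 + 0.8·0.7000) ≈ 0.2432
After 'absent': P(author M) = 0.6·0.2432 / (0.6·0.2432 + 0.8·0.7568) ≈ 0.1942
After 'present': P(author M) = 0.4·0.1942 / (0.4·0.1942 + 0.2·0.8058) ≈ 0.3253

0.325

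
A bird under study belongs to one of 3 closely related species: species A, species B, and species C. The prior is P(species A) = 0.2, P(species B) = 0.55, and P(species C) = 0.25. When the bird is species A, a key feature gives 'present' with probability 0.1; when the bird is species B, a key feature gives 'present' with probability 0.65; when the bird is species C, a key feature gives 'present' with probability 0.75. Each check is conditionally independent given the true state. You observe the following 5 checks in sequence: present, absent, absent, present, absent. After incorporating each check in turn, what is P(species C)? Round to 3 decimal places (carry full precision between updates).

0.161

After 'present': normaliser = 0.1·0.2000 + 0.65·0.5500 + 0.75·0.2500; P(species A) ≈ 0.0354, P(species B) ≈ 0.6327, P(species C) ≈ 0.3319
After 'absent': normaliser = 0.9·0.0354 + 0.35·0.6327 + 0.25·0.3319; P(species A) ≈ 0.0947, P(species B) ≈ 0.6586, P(species C) ≈ 0.2467
After 'absent': normaliser = 0.9·0.0947 + 0.35·0.6586 + 0.25·0.2467; P(species A) ≈ 0.2259, P(species B) ≈ 0.6107, P(species C) ≈ 0.1634
After 'present': normaliser = 0.1·0.2259 + 0.65·0.6107 + 0.75·0.1634; P(species A) ≈ 0.0417, P(species B) ≈ 0.7322, P(species C) ≈ 0.2261
After 'absent': normaliser = 0.9·0.0417 + 0.35·0.7322 + 0.25·0.2261; P(species A) ≈ 0.1071, P(species B) ≈ 0.7316, P(species C) ≈ 0.1613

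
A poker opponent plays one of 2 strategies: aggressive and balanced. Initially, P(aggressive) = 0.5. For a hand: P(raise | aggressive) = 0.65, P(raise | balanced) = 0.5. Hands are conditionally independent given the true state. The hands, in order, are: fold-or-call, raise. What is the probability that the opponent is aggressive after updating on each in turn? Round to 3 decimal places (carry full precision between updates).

After 'fold-or-call': P(aggressive) = 0.35·0.5000 / (0.35·0.5000 + 0.5·0.5000) ≈ 0.4118
After 'raise': P(aggressive) = 0.65·0.4118 / (0.65·0.4118 + 0.5·0.5882) ≈ 0.4764

0.476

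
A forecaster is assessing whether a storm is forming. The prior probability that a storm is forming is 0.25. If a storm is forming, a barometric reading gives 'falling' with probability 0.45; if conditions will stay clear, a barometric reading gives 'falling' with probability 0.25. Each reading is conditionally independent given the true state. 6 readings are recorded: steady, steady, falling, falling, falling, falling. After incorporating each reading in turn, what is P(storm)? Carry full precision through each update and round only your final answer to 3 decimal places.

0.653

After 'steady': P(storm) = 0.55·0.2500 / (0.55·0.2500 + 0.75·0.7500) ≈ 0.1964
After 'steady': P(storm) = 0.55·0.1964 / (0.55·0.1964 + 0.75·0.8036) ≈ 0.1520
After 'falling': P(storm) = 0.45·0.1520 / (0.45·0.1520 + 0.25·0.8480) ≈ 0.2440
After 'falling': P(storm) = 0.45·0.2440 / (0.45·0.2440 + 0.25·0.7560) ≈ 0.3674
After 'falling': P(storm) = 0.45·0.3674 / (0.45·0.3674 + 0.25·0.6326) ≈ 0.5111
After 'falling': P(storm) = 0.45·0.5111 / (0.45·0.5111 + 0.25·0.4889) ≈ 0.6530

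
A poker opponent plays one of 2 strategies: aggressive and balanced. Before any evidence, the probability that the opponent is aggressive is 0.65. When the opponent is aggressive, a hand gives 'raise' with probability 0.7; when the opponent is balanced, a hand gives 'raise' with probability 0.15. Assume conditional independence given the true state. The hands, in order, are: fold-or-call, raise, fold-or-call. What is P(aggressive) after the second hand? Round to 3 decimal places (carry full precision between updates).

0.754

Each posterior becomes the prior for the next update.
After 'fold-or-call': P(aggressive) = 0.3·0.6500 / (0.3·0.6500 + 0.85·0.3500) ≈ 0.3959
After 'raise': P(aggressive) = 0.7·0.3959 / (0.7·0.3959 + 0.15·0.6041) ≈ 0.7536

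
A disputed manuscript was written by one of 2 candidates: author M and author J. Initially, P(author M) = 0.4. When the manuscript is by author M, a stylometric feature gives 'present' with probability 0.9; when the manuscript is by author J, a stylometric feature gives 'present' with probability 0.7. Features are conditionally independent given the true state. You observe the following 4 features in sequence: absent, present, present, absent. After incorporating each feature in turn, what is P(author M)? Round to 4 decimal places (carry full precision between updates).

Apply Bayes' rule sequentially, carrying P(author M) forward.
After 'absent': P(author M) = 0.1·0.4000 / (0.1·0.4000 + 0.3·0.6000) ≈ 0.1818
After 'present': P(author M) = 0.9·0.1818 / (0.9·0.1818 + 0.7·0.8182) ≈ 0.2222
After 'present': P(author M) = 0.9·0.2222 / (0.9·0.2222 + 0.7·0.7778) ≈ 0.2687
After 'absent': P(author M) = 0.1·0.2687 / (0.1·0.2687 + 0.3·0.7313) ≈ 0.1091

0.1091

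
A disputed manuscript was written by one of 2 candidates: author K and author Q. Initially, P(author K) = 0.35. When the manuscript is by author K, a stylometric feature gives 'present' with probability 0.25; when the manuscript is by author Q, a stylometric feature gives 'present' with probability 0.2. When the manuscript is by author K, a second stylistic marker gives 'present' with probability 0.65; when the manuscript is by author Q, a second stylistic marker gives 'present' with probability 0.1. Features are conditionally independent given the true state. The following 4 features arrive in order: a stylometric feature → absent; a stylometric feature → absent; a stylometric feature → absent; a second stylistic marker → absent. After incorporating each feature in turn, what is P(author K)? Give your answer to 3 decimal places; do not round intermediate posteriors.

After a stylometric feature='absent': P(author K) = 0.75·0.3500 / (0.75·0.3500 + 0.8·0.6500) ≈ 0.3355
After a stylometric feature='absent': P(author K) = 0.75·0.3355 / (0.75·0.3355 + 0.8·0.6645) ≈ 0.3212
After a stylometric feature='absent': P(author K) = 0.75·0.3212 / (0.75·0.3212 + 0.8·0.6788) ≈ 0.3073
After a second stylistic marker='absent': P(author K) = 0.35·0.3073 / (0.35·0.3073 + 0.9·0.6927) ≈ 0.1472

0.147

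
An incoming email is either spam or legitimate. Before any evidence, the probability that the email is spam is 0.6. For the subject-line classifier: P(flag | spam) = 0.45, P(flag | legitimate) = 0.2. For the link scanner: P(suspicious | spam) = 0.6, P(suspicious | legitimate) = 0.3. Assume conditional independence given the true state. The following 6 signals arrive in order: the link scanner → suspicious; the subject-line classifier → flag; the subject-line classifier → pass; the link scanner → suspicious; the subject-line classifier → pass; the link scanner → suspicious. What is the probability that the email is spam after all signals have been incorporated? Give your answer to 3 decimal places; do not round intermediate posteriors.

0.927

Apply Bayes' rule sequentially, carrying P(spam) forward.
After the link scanner='suspicious': P(spam) = 0.6·0.6000 / (0.6·0.6000 + 0.3·0.4000) ≈ 0.7500
After the subject-line classifier='flag': P(spam) = 0.45·0.7500 / (0.45·0.7500 + 0.2·0.2500) ≈ 0.8710
After the subject-line classifier='pass': P(spam) = 0.55·0.8710 / (0.55·0.8710 + 0.8·0.1290) ≈ 0.8227
After the link scanner='suspicious': P(spam) = 0.6·0.8227 / (0.6·0.8227 + 0.3·0.1773) ≈ 0.9027
After the subject-line classifier='pass': P(spam) = 0.55·0.9027 / (0.55·0.9027 + 0.8·0.0973) ≈ 0.8645
After the link scanner='suspicious': P(spam) = 0.6·0.8645 / (0.6·0.8645 + 0.3·0.1355) ≈ 0.9273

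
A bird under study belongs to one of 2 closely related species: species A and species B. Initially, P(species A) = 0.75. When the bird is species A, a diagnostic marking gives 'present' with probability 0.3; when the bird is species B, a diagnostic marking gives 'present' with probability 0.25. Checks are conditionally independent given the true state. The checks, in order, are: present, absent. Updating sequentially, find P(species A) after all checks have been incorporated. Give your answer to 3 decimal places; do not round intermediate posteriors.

0.771

After 'present': P(species A) = 0.3·0.7500 / (0.3·0.7500 + 0.25·0.2500) ≈ 0.7826
After 'absent': P(species A) = 0.7·0.7826 / (0.7·0.7826 + 0.75·0.2174) ≈ 0.7706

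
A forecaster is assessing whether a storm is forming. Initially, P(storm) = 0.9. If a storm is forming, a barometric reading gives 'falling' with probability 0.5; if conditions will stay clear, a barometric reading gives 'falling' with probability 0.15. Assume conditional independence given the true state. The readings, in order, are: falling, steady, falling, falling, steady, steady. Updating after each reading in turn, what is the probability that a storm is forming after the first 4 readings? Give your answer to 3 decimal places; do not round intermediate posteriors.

After 'falling': P(storm) = 0.5·0.9000 / (0.5·0.9000 + 0.15·0.1000) ≈ 0.9677
After 'steady': P(storm) = 0.5·0.9677 / (0.5·0.9677 + 0.85·0.0323) ≈ 0.9464
After 'falling': P(storm) = 0.5·0.9464 / (0.5·0.9464 + 0.15·0.0536) ≈ 0.9833
After 'falling': P(storm) = 0.5·0.9833 / (0.5·0.9833 + 0.15·0.0167) ≈ 0.9949

0.995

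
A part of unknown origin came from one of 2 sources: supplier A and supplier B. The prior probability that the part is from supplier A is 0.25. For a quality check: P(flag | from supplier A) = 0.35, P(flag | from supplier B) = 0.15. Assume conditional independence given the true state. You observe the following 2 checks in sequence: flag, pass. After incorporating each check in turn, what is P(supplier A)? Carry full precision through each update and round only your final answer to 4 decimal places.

0.3730

After 'flag': P(supplier A) = 0.35·0.2500 / (0.35·0.2500 + 0.15·0.7500) ≈ 0.4375
After 'pass': P(supplier A) = 0.65·0.4375 / (0.65·0.4375 + 0.85·0.5625) ≈ 0.3730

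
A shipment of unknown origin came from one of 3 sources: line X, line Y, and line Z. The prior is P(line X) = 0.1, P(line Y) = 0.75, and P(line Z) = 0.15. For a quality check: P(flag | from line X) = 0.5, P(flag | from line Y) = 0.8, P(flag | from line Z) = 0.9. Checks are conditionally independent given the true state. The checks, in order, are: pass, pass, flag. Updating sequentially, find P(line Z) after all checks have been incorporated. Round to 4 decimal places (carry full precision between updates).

0.0357

After 'pass': normaliser = 0.5·0.1000 + 0.2·0.7500 + 0.1·0.1500; P(line X) ≈ 0.2326, P(line Y) ≈ 0.6977, P(line Z) ≈ 0.0698
After 'pass': normaliser = 0.5·0.2326 + 0.2·0.6977 + 0.1·0.0698; P(line X) ≈ 0.4425, P(line Y) ≈ 0.5310, P(line Z) ≈ 0.0265
After 'flag': normaliser = 0.5·0.4425 + 0.8·0.5310 + 0.9·0.0265; P(line X) ≈ 0.3303, P(line Y) ≈ 0.6341, P(line Z) ≈ 0.0357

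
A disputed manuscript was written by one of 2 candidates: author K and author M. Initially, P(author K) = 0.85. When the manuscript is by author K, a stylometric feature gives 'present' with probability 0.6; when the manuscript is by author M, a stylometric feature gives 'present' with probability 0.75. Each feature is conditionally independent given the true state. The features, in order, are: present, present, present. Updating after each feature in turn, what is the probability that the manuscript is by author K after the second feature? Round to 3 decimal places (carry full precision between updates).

After 'present': P(author K) = 0.6·0.8500 / (0.6·0.8500 + 0.75·0.1500) ≈ 0.8193
After 'present': P(author K) = 0.6·0.8193 / (0.6·0.8193 + 0.75·0.1807) ≈ 0.7839

0.784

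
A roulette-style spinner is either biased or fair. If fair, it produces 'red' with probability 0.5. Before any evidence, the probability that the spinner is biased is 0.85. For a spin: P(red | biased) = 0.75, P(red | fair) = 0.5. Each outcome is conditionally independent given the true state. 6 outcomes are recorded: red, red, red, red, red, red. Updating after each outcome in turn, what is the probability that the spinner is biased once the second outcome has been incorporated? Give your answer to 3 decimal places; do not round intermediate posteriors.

0.927

After 'red': P(biased) = 0.75·0.8500 / (0.75·0.8500 + 0.5·0.1500) ≈ 0.8947
After 'red': P(biased) = 0.75·0.8947 / (0.75·0.8947 + 0.5·0.1053) ≈ 0.9273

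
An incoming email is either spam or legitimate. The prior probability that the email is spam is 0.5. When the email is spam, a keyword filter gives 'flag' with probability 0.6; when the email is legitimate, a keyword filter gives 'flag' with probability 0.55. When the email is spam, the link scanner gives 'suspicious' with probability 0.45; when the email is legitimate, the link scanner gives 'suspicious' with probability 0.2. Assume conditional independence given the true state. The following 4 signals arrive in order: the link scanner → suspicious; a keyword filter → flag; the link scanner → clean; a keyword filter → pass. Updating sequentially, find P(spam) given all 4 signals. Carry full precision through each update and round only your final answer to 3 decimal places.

After the link scanner='suspicious': P(spam) = 0.45·0.5000 / (0.45·0.5000 + 0.2·0.5000) ≈ 0.6923
After a keyword filter='flag': P(spam) = 0.6·0.6923 / (0.6·0.6923 + 0.55·0.3077) ≈ 0.7105
After the link scanner='clean': P(spam) = 0.55·0.7105 / (0.55·0.7105 + 0.8·0.2895) ≈ 0.6279
After a keyword filter='pass': P(spam) = 0.4·0.6279 / (0.4·0.6279 + 0.45·0.3721) ≈ 0.6000

0.600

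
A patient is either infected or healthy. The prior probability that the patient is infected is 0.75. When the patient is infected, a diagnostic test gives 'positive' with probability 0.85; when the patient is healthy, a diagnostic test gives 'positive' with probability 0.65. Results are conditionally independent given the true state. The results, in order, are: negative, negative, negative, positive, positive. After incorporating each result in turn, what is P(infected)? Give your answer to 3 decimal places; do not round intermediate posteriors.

0.288

After 'negative': P(infected) = 0.15·0.7500 / (0.15·0.7500 + 0.35·0.2500) ≈ 0.5625
After 'negative': P(infected) = 0.15·0.5625 / (0.15·0.5625 + 0.35·0.4375) ≈ 0.3553
After 'negative': P(infected) = 0.15·0.3553 / (0.15·0.3553 + 0.35·0.6447) ≈ 0.1910
After 'positive': P(infected) = 0.85·0.1910 / (0.85·0.1910 + 0.65·0.8090) ≈ 0.2359
After 'positive': P(infected) = 0.85·0.2359 / (0.85·0.2359 + 0.65·0.7641) ≈ 0.2877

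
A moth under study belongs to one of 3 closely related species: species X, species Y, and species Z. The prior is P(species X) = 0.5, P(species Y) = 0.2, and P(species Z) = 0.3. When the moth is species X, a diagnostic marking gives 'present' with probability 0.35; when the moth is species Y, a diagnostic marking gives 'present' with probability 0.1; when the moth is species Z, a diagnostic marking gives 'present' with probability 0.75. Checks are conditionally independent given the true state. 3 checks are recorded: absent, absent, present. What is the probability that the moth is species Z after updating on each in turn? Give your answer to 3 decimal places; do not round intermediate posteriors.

After 'absent': normaliser = 0.65·0.5000 + 0.9·0.2000 + 0.25·0.3000; P(species X) ≈ 0.5603, P(species Y) ≈ 0.3103, P(species Z) ≈ 0.1293
After 'absent': normaliser = 0.65·0.5603 + 0.9·0.3103 + 0.25·0.1293; P(species X) ≈ 0.5389, P(species Y) ≈ 0.4133, P(species Z) ≈ 0.0478
After 'present': normaliser = 0.35·0.5389 + 0.1·0.4133 + 0.75·0.0478; P(species X) ≈ 0.7096, P(species Y) ≈ 0.1555, P(species Z) ≈ 0.1350

0.135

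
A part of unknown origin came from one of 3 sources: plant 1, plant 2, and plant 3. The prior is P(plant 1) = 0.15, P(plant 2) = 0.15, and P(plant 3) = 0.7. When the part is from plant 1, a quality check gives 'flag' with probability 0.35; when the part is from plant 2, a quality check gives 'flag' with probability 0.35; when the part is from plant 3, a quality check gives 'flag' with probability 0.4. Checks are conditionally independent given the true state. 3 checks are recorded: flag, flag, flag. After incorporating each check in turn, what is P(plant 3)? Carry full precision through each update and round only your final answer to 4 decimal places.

After 'flag': normaliser = 0.35·0.1500 + 0.35·0.1500 + 0.4·0.7000; P(plant 1) ≈ 0.1364, P(plant 2) ≈ 0.1364, P(plant 3) ≈ 0.7273
After 'flag': normaliser = 0.35·0.1364 + 0.35·0.1364 + 0.4·0.7273; P(plant 1) ≈ 0.1235, P(plant 2) ≈ 0.1235, P(plant 3) ≈ 0.7529
After 'flag': normaliser = 0.35·0.1235 + 0.35·0.1235 + 0.4·0.7529; P(plant 1) ≈ 0.1115, P(plant 2) ≈ 0.1115, P(plant 3) ≈ 0.7769

0.7769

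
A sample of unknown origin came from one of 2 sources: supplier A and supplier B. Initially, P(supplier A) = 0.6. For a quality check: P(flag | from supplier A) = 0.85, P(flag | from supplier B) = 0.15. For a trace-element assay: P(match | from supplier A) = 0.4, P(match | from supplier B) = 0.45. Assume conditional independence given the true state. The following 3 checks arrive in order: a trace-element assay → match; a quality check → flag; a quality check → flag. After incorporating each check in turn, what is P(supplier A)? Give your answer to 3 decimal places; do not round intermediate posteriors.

Each posterior becomes the prior for the next update.
After a trace-element assay='match': P(supplier A) = 0.4·0.6000 / (0.4·0.6000 + 0.45·0.4000) ≈ 0.5714
After a quality check='flag': P(supplier A) = 0.85·0.5714 / (0.85·0.5714 + 0.15·0.4286) ≈ 0.8831
After a quality check='flag': P(supplier A) = 0.85·0.8831 / (0.85·0.8831 + 0.15·0.1169) ≈ 0.9772

0.977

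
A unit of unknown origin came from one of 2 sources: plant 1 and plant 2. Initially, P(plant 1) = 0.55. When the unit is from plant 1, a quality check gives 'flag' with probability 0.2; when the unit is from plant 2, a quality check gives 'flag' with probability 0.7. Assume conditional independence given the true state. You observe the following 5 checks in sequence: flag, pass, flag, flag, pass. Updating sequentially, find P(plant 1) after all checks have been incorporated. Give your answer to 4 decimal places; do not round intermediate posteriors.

0.1685

After 'flag': P(plant 1) = 0.2·0.5500 / (0.2·0.5500 + 0.7·0.4500) ≈ 0.2588
After 'pass': P(plant 1) = 0.8·0.2588 / (0.8·0.2588 + 0.3·0.7412) ≈ 0.4822
After 'flag': P(plant 1) = 0.2·0.4822 / (0.2·0.4822 + 0.7·0.5178) ≈ 0.2101
After 'flag': P(plant 1) = 0.2·0.2101 / (0.2·0.2101 + 0.7·0.7899) ≈ 0.0706
After 'pass': P(plant 1) = 0.8·0.0706 / (0.8·0.0706 + 0.3·0.9294) ≈ 0.1685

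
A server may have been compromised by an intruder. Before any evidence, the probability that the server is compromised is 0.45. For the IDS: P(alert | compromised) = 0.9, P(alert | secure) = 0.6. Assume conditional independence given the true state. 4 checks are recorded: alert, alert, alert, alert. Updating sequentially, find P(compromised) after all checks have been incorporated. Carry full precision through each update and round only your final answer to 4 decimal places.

After 'alert': P(compromised) = 0.9·0.4500 / (0.9·0.4500 + 0.6·0.5500) ≈ 0.5510
After 'alert': P(compromised) = 0.9·0.5510 / (0.9·0.5510 + 0.6·0.4490) ≈ 0.6480
After 'alert': P(compromised) = 0.9·0.6480 / (0.9·0.6480 + 0.6·0.3520) ≈ 0.7341
After 'alert': P(compromised) = 0.9·0.7341 / (0.9·0.7341 + 0.6·0.2659) ≈ 0.8055

0.8055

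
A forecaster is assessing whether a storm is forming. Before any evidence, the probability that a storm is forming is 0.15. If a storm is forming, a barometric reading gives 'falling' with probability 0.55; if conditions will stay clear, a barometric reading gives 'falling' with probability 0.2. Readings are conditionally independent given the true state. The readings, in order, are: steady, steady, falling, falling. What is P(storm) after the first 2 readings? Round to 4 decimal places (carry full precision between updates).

0.0529

Apply Bayes' rule sequentially, carrying P(storm) forward.
After 'steady': P(storm) = 0.45·0.1500 / (0.45·0.1500 + 0.8·0.8500) ≈ 0.0903
After 'steady': P(storm) = 0.45·0.0903 / (0.45·0.0903 + 0.8·0.9097) ≈ 0.0529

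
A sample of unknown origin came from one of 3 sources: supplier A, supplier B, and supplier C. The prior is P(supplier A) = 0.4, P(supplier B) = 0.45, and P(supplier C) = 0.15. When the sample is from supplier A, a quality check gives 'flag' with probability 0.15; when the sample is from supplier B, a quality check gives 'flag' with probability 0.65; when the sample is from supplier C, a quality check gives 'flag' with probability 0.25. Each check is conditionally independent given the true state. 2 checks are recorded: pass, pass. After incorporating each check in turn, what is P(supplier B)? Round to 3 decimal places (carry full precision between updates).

After 'pass': normaliser = 0.85·0.4000 + 0.35·0.4500 + 0.75·0.1500; P(supplier A) ≈ 0.5574, P(supplier B) ≈ 0.2582, P(supplier C) ≈ 0.1844
After 'pass': normaliser = 0.85·0.5574 + 0.35·0.2582 + 0.75·0.1844; P(supplier A) ≈ 0.6744, P(supplier B) ≈ 0.1286, P(supplier C) ≈ 0.1969

0.129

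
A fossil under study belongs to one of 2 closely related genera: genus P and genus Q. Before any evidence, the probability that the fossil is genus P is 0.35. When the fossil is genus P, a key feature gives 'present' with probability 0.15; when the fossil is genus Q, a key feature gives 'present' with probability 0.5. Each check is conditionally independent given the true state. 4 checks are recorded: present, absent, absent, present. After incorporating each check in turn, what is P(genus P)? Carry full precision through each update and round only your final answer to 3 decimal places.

After 'present': P(genus P) = 0.15·0.3500 / (0.15·0.3500 + 0.5·0.6500) ≈ 0.1391
After 'absent': P(genus P) = 0.85·0.1391 / (0.85·0.1391 + 0.5·0.8609) ≈ 0.2154
After 'absent': P(genus P) = 0.85·0.2154 / (0.85·0.2154 + 0.5·0.7846) ≈ 0.3183
After 'present': P(genus P) = 0.15·0.3183 / (0.15·0.3183 + 0.5·0.6817) ≈ 0.1228

0.123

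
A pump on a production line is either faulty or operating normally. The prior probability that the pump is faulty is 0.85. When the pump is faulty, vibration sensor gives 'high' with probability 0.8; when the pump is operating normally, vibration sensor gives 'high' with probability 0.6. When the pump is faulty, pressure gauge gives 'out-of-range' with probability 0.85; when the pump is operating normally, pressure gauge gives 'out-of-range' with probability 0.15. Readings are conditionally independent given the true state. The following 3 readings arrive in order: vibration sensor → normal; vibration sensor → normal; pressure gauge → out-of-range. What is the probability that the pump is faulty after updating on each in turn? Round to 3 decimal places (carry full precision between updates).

0.889

After vibration sensor='normal': P(faulty) = 0.2·0.8500 / (0.2·0.8500 + 0.4·0.1500) ≈ 0.7391
After vibration sensor='normal': P(faulty) = 0.2·0.7391 / (0.2·0.7391 + 0.4·0.2609) ≈ 0.5862
After pressure gauge='out-of-range': P(faulty) = 0.85·0.5862 / (0.85·0.5862 + 0.15·0.4138) ≈ 0.8892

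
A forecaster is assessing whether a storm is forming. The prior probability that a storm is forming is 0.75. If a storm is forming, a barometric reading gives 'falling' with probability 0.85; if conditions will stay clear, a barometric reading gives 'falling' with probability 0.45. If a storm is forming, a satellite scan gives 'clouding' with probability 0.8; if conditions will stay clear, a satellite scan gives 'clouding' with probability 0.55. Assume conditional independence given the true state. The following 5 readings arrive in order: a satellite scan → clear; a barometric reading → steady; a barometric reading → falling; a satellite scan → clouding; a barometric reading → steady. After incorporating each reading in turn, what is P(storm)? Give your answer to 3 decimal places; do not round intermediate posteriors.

After a satellite scan='clear': P(storm) = 0.2·0.7500 / (0.2·0.7500 + 0.45·0.2500) ≈ 0.5714
After a barometric reading='steady': P(storm) = 0.15·0.5714 / (0.15·0.5714 + 0.55·0.4286) ≈ 0.2667
After a barometric reading='falling': P(storm) = 0.85·0.2667 / (0.85·0.2667 + 0.45·0.7333) ≈ 0.4072
After a satellite scan='clouding': P(storm) = 0.8·0.4072 / (0.8·0.4072 + 0.55·0.5928) ≈ 0.4998
After a barometric reading='steady': P(storm) = 0.15·0.4998 / (0.15·0.4998 + 0.55·0.5002) ≈ 0.2141

0.214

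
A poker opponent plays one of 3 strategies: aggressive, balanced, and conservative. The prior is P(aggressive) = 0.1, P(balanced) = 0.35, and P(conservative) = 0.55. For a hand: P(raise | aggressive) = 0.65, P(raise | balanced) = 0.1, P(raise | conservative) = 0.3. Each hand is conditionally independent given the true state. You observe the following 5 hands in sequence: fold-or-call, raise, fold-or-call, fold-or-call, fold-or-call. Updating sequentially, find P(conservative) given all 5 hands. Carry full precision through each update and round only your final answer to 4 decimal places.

After 'fold-or-call': normaliser = 0.35·0.1000 + 0.9·0.3500 + 0.7·0.5500; P(aggressive) ≈ 0.0476, P(balanced) ≈ 0.4286, P(conservative) ≈ 0.5238
After 'raise': normaliser = 0.65·0.0476 + 0.1·0.4286 + 0.3·0.5238; P(aggressive) ≈ 0.1340, P(balanced) ≈ 0.1856, P(conservative) ≈ 0.6804
After 'fold-or-call': normaliser = 0.35·0.1340 + 0.9·0.1856 + 0.7·0.6804; P(aggressive) ≈ 0.0680, P(balanced) ≈ 0.2420, P(conservative) ≈ 0.6901
After 'fold-or-call': normaliser = 0.35·0.0680 + 0.9·0.2420 + 0.7·0.6901; P(aggressive) ≈ 0.0328, P(balanced) ≈ 0.3005, P(conservative) ≈ 0.6666
After 'fold-or-call': normaliser = 0.35·0.0328 + 0.9·0.3005 + 0.7·0.6666; P(aggressive) ≈ 0.0153, P(balanced) ≈ 0.3613, P(conservative) ≈ 0.6233

0.6233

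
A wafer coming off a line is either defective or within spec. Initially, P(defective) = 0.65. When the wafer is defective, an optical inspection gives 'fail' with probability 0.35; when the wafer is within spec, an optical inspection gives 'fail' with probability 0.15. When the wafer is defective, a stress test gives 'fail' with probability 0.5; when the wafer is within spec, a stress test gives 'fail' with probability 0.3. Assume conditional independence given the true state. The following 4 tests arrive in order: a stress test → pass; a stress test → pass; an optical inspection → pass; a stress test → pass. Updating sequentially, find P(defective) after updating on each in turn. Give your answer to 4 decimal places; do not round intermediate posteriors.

0.3410

Apply Bayes' rule sequentially, carrying P(defective) forward.
After a stress test='pass': P(defective) = 0.5·0.6500 / (0.5·0.6500 + 0.7·0.3500) ≈ 0.5702
After a stress test='pass': P(defective) = 0.5·0.5702 / (0.5·0.5702 + 0.7·0.4298) ≈ 0.4865
After an optical inspection='pass': P(defective) = 0.65·0.4865 / (0.65·0.4865 + 0.85·0.5135) ≈ 0.4201
After a stress test='pass': P(defective) = 0.5·0.4201 / (0.5·0.4201 + 0.7·0.5799) ≈ 0.3410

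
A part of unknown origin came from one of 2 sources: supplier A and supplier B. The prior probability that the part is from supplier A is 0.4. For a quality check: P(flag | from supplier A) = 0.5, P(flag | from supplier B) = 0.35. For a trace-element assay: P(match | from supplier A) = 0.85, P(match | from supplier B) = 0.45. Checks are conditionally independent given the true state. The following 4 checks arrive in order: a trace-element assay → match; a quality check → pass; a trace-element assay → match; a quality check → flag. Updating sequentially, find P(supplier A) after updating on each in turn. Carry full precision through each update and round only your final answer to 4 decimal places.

0.7233

Each posterior becomes the prior for the next update.
After a trace-element assay='match': P(supplier A) = 0.85·0.4000 / (0.85·0.4000 + 0.45·0.6000) ≈ 0.5574
After a quality check='pass': P(supplier A) = 0.5·0.5574 / (0.5·0.5574 + 0.65·0.4426) ≈ 0.4920
After a trace-element assay='match': P(supplier A) = 0.85·0.4920 / (0.85·0.4920 + 0.45·0.5080) ≈ 0.6466
After a quality check='flag': P(supplier A) = 0.5·0.6466 / (0.5·0.6466 + 0.35·0.3534) ≈ 0.7233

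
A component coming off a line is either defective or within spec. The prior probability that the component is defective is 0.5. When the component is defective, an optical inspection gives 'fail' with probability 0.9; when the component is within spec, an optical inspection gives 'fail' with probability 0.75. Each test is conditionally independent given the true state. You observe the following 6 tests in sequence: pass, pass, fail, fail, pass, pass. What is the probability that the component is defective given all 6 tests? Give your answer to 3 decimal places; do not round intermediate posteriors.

Each posterior becomes the prior for the next update.
After 'pass': P(defective) = 0.1·0.5000 / (0.1·0.5000 + 0.25·0.5000) ≈ 0.2857
After 'pass': P(defective) = 0.1·0.2857 / (0.1·0.2857 + 0.25·0.7143) ≈ 0.1379
After 'fail': P(defective) = 0.9·0.1379 / (0.9·0.1379 + 0.75·0.8621) ≈ 0.1611
After 'fail': P(defective) = 0.9·0.1611 / (0.9·0.1611 + 0.75·0.8389) ≈ 0.1873
After 'pass': P(defective) = 0.1·0.1873 / (0.1·0.1873 + 0.25·0.8127) ≈ 0.0844
After 'pass': P(defective) = 0.1·0.0844 / (0.1·0.0844 + 0.25·0.9156) ≈ 0.0356

0.036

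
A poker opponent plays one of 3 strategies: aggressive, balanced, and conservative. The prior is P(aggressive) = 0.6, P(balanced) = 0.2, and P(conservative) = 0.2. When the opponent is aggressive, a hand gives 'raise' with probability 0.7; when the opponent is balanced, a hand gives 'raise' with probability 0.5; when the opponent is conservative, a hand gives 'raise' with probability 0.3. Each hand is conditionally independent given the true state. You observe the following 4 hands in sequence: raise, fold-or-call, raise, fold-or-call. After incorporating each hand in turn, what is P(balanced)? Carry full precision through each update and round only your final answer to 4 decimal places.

After 'raise': normaliser = 0.7·0.6000 + 0.5·0.2000 + 0.3·0.2000; P(aggressive) ≈ 0.7241, P(balanced) ≈ 0.1724, P(conservative) ≈ 0.1034
After 'fold-or-call': normaliser = 0.3·0.7241 + 0.5·0.1724 + 0.7·0.1034; P(aggressive) ≈ 0.5780, P(balanced) ≈ 0.2294, P(conservative) ≈ 0.1927
After 'raise': normaliser = 0.7·0.5780 + 0.5·0.2294 + 0.3·0.1927; P(aggressive) ≈ 0.7011, P(balanced) ≈ 0.1987, P(conservative) ≈ 0.1002
After 'fold-or-call': normaliser = 0.3·0.7011 + 0.5·0.1987 + 0.7·0.1002; P(aggressive) ≈ 0.5538, P(balanced) ≈ 0.2616, P(conservative) ≈ 0.1846

0.2616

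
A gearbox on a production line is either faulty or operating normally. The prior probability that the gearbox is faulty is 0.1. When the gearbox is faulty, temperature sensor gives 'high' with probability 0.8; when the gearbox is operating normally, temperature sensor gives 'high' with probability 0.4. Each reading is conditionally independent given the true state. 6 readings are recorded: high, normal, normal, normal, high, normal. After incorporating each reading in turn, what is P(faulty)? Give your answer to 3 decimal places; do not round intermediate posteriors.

After 'high': P(faulty) = 0.8·0.1000 / (0.8·0.1000 + 0.4·0.9000) ≈ 0.1818
After 'normal': P(faulty) = 0.2·0.1818 / (0.2·0.1818 + 0.6·0.8182) ≈ 0.0690
After 'normal': P(faulty) = 0.2·0.0690 / (0.2·0.0690 + 0.6·0.9310) ≈ 0.0241
After 'normal': P(faulty) = 0.2·0.0241 / (0.2·0.0241 + 0.6·0.9759) ≈ 0.0082
After 'high': P(faulty) = 0.8·0.0082 / (0.8·0.0082 + 0.4·0.9918) ≈ 0.0162
After 'normal': P(faulty) = 0.2·0.0162 / (0.2·0.0162 + 0.6·0.9838) ≈ 0.0055

0.005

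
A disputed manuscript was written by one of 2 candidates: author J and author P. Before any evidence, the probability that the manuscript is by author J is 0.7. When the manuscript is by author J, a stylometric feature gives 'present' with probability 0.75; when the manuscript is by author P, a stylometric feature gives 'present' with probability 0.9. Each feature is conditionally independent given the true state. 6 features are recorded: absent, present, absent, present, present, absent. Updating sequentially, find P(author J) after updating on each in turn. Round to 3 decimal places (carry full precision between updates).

0.955

After 'absent': P(author J) = 0.25·0.7000 / (0.25·0.7000 + 0.1·0.3000) ≈ 0.8537
After 'present': P(author J) = 0.75·0.8537 / (0.75·0.8537 + 0.9·0.1463) ≈ 0.8294
After 'absent': P(author J) = 0.25·0.8294 / (0.25·0.8294 + 0.1·0.1706) ≈ 0.9240
After 'present': P(author J) = 0.75·0.9240 / (0.75·0.9240 + 0.9·0.0760) ≈ 0.9101
After 'present': P(author J) = 0.75·0.9101 / (0.75·0.9101 + 0.9·0.0899) ≈ 0.8941
After 'absent': P(author J) = 0.25·0.8941 / (0.25·0.8941 + 0.1·0.1059) ≈ 0.9547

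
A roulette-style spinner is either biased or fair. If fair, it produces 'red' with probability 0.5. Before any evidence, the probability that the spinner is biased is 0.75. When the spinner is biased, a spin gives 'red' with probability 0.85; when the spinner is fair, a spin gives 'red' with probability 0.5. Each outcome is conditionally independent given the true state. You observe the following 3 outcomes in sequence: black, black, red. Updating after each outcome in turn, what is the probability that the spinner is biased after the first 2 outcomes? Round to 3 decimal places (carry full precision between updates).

0.213

After 'black': P(biased) = 0.15·0.7500 / (0.15·0.7500 + 0.5·0.2500) ≈ 0.4737
After 'black': P(biased) = 0.15·0.4737 / (0.15·0.4737 + 0.5·0.5263) ≈ 0.2126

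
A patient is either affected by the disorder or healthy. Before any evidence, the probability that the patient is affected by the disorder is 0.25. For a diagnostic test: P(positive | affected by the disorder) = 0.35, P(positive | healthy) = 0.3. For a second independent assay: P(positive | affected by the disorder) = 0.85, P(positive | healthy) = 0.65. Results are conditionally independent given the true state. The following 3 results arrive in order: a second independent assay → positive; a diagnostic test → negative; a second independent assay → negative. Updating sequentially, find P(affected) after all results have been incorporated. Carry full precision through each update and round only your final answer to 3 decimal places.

After a second independent assay='positive': P(affected) = 0.85·0.2500 / (0.85·0.2500 + 0.65·0.7500) ≈ 0.3036
After a diagnostic test='negative': P(affected) = 0.65·0.3036 / (0.65·0.3036 + 0.7·0.6964) ≈ 0.2881
After a second independent assay='negative': P(affected) = 0.15·0.2881 / (0.15·0.2881 + 0.35·0.7119) ≈ 0.1478

0.148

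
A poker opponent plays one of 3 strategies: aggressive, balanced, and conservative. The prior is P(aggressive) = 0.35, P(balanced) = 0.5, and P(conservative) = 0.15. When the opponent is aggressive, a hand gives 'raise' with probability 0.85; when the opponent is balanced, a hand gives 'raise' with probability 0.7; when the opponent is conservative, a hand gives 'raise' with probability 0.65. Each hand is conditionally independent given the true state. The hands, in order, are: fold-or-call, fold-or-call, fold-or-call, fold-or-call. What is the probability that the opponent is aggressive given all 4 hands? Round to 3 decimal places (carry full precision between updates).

Each posterior becomes the prior for the next update.
After 'fold-or-call': normaliser = 0.15·0.3500 + 0.3·0.5000 + 0.35·0.1500; P(aggressive) ≈ 0.2059, P(balanced) ≈ 0.5882, P(conservative) ≈ 0.2059
After 'fold-or-call': normaliser = 0.15·0.2059 + 0.3·0.5882 + 0.35·0.2059; P(aggressive) ≈ 0.1105, P(balanced) ≈ 0.6316, P(conservative) ≈ 0.2579
After 'fold-or-call': normaliser = 0.15·0.1105 + 0.3·0.6316 + 0.35·0.2579; P(aggressive) ≈ 0.0560, P(balanced) ≈ 0.6394, P(conservative) ≈ 0.3046
After 'fold-or-call': normaliser = 0.15·0.0560 + 0.3·0.6394 + 0.35·0.3046; P(aggressive) ≈ 0.0274, P(balanced) ≈ 0.6252, P(conservative) ≈ 0.3475

0.027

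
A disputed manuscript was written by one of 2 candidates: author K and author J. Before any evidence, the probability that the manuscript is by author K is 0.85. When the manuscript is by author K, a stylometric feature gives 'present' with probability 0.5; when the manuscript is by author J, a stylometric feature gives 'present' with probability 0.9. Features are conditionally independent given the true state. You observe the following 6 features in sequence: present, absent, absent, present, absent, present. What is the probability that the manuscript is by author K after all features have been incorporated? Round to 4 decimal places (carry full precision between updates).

After 'present': P(author K) = 0.5·0.8500 / (0.5·0.8500 + 0.9·0.1500) ≈ 0.7589
After 'absent': P(author K) = 0.5·0.7589 / (0.5·0.7589 + 0.1·0.2411) ≈ 0.9403
After 'absent': P(author K) = 0.5·0.9403 / (0.5·0.9403 + 0.1·0.0597) ≈ 0.9875
After 'present': P(author K) = 0.5·0.9875 / (0.5·0.9875 + 0.9·0.0125) ≈ 0.9776
After 'absent': P(author K) = 0.5·0.9776 / (0.5·0.9776 + 0.1·0.0224) ≈ 0.9954
After 'present': P(author K) = 0.5·0.9954 / (0.5·0.9954 + 0.9·0.0046) ≈ 0.9918

0.9918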